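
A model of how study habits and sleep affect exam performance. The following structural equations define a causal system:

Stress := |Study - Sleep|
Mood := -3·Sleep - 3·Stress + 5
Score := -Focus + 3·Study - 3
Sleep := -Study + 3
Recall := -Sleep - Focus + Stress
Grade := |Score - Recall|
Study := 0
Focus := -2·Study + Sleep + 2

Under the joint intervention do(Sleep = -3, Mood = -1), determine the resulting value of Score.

-2

Setting Sleep = -3, Mood = -1 by intervention discards those variables' equations.
Focus = -2·Study + Sleep + 2  [with Study=0, Sleep=-3]  = -1
Score = -Focus + 3·Study - 3  [with Focus=-1, Study=0]  = -2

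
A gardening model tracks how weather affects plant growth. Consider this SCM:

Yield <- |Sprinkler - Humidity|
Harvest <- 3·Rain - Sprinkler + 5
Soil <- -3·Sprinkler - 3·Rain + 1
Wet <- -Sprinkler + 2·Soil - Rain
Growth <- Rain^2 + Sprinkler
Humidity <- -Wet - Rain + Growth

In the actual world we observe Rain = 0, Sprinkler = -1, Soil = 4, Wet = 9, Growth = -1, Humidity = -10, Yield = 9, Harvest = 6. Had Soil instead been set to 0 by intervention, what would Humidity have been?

The intervention breaks the incoming arrows to Soil: Soil <- -3·Sprinkler - 3·Rain + 1 no longer applies, and Soil = 0.
Wet = -Sprinkler + 2·Soil - Rain  [with Sprinkler=-1, Soil=0, Rain=0]  = 1
Growth = Rain^2 + Sprinkler  [with Rain=0, Sprinkler=-1]  = -1
Humidity = -Wet - Rain + Growth  [with Wet=1, Rain=0, Growth=-1]  = -2

-2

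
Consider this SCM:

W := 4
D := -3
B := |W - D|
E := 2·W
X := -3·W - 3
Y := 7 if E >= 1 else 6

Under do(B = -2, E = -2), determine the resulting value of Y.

6

Setting B = -2, E = -2 by intervention discards those variables' equations.
Y = 7 if E >= 1 else 6  [with E=-2]  = 6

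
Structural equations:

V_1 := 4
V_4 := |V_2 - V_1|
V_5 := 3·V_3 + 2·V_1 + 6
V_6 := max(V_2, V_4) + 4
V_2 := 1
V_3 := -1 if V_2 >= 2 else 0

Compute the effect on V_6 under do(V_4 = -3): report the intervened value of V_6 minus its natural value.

Under do(V_4=-3), the mechanism V_4 := |V_2 - V_1| is discarded; V_4 is fixed at -3.
V_6 = max(V_2, V_4) + 4  [with V_2=1, V_4=-3]  = 5
Without intervention: V_4 = |V_2 - V_1|  [with V_2=1, V_1=4]  = 3; V_6 = max(V_2, V_4) + 4  [with V_2=1, V_4=3]  = 7.
Change = 5 − 7 = -2.

-2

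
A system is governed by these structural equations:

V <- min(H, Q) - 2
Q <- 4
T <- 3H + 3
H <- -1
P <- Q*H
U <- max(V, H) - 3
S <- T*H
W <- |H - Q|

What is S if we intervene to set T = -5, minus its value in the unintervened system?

5

Under do(T=-5), the mechanism T <- 3H + 3 is discarded; T is fixed at -5.
S = T*H  [with T=-5, H=-1]  = 5
Without intervention: T = 3H + 3  [with H=-1]  = 0; S = T*H  [with T=0, H=-1]  = 0.
Change = 5 − 0 = 5.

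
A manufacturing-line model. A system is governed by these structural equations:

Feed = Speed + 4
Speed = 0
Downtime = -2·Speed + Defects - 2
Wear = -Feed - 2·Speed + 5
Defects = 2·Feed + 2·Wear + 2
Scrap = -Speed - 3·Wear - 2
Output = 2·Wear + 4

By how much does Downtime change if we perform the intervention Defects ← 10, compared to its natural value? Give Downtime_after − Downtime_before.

-2

The intervention breaks the incoming arrows to Defects: Defects = 2·Feed + 2·Wear + 2 no longer applies, and Defects = 10.
Downtime = -2·Speed + Defects - 2  [with Speed=0, Defects=10]  = 8
Without intervention: Feed = Speed + 4  [with Speed=0]  = 4; Wear = -Feed - 2·Speed + 5  [with Feed=4, Speed=0]  = 1; Defects = 2·Feed + 2·Wear + 2  [with Feed=4, Wear=1]  = 12; Downtime = -2·Speed + Defects - 2  [with Speed=0, Defects=12]  = 10.
Change = 8 − 10 = -2.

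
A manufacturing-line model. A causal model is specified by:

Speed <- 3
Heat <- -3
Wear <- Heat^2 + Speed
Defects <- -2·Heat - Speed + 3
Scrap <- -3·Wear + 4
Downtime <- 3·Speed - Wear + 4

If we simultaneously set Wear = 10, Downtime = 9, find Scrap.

-26

The joint intervention fixes Wear = 10, Downtime = 9, removing each variable's own equation.
Scrap = -3·Wear + 4  [with Wear=10]  = -26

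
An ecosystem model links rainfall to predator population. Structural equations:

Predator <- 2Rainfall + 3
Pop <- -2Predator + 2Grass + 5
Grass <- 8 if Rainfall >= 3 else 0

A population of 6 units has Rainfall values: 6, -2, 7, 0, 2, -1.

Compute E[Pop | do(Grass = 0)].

-9

Under do(Grass=0), Grass's equation is replaced by Grass=0 for every unit. Per-unit Pop: -25, 7, -29, -1, -9, 3. Mean = -9.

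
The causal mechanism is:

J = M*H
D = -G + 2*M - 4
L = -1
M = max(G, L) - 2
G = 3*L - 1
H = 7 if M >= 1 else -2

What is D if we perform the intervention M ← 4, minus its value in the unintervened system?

14

The intervention breaks the incoming arrows to M: M = max(G, L) - 2 no longer applies, and M = 4.
G = 3*L - 1  [with L=-1]  = -4
D = -G + 2*M - 4  [with G=-4, M=4]  = 8
Without intervention: G = 3*L - 1  [with L=-1]  = -4; M = max(G, L) - 2  [with G=-4, L=-1]  = -3; D = -G + 2*M - 4  [with G=-4, M=-3]  = -6.
Change = 8 − (-6) = 14.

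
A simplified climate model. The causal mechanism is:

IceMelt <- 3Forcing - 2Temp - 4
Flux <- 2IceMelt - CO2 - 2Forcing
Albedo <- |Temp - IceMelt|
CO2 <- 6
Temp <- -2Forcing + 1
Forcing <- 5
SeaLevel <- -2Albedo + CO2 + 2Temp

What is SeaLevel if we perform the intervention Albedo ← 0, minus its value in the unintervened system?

76

The intervention breaks the incoming arrows to Albedo: Albedo <- |Temp - IceMelt| no longer applies, and Albedo = 0.
Temp = -2Forcing + 1  [with Forcing=5]  = -9
SeaLevel = -2Albedo + CO2 + 2Temp  [with Albedo=0, CO2=6, Temp=-9]  = -12
Without intervention: Temp = -2Forcing + 1  [with Forcing=5]  = -9; IceMelt = 3Forcing - 2Temp - 4  [with Forcing=5, Temp=-9]  = 29; Albedo = |Temp - IceMelt|  [with Temp=-9, IceMelt=29]  = 38; SeaLevel = -2Albedo + CO2 + 2Temp  [with Albedo=38, CO2=6, Temp=-9]  = -88.
Change = -12 − (-88) = 76.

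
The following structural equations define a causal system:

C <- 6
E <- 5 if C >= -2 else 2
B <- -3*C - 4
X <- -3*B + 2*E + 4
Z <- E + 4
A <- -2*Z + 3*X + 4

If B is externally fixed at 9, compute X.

The intervention breaks the incoming arrows to B: B <- -3*C - 4 no longer applies, and B = 9.
E = 5 if C >= -2 else 2  [with C=6]  = 5
X = -3*B + 2*E + 4  [with B=9, E=5]  = -13

-13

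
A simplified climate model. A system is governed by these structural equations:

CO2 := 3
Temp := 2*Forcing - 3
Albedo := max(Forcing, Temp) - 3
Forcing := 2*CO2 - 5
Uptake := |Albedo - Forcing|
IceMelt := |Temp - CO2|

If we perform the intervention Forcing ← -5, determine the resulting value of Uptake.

Under do(Forcing=-5), the mechanism Forcing := 2*CO2 - 5 is discarded; Forcing is fixed at -5.
Temp = 2*Forcing - 3  [with Forcing=-5]  = -13
Albedo = max(Forcing, Temp) - 3  [with Forcing=-5, Temp=-13]  = -8
Uptake = |Albedo - Forcing|  [with Albedo=-8, Forcing=-5]  = 3

3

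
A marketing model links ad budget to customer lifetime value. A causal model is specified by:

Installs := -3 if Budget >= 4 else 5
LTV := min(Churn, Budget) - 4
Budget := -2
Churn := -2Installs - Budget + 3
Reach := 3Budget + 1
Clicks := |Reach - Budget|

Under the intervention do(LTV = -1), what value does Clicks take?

3

do(LTV=-1) replaces the equation LTV := min(Churn, Budget) - 4 with the constant LTV = -1.
Clicks is not downstream of the intervention, so its value is determined by the original equations.
Reach = 3Budget + 1  [with Budget=-2]  = -5
Clicks = |Reach - Budget|  [with Reach=-5, Budget=-2]  = 3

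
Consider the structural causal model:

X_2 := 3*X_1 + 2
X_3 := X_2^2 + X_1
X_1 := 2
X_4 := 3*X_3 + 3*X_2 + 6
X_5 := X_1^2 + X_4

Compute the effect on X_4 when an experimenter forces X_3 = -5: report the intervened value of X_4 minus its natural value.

-213

The intervention breaks the incoming arrows to X_3: X_3 := X_2^2 + X_1 no longer applies, and X_3 = -5.
X_2 = 3*X_1 + 2  [with X_1=2]  = 8
X_4 = 3*X_3 + 3*X_2 + 6  [with X_3=-5, X_2=8]  = 15
Without intervention: X_2 = 3*X_1 + 2  [with X_1=2]  = 8; X_3 = X_2^2 + X_1  [with X_2=8, X_1=2]  = 66; X_4 = 3*X_3 + 3*X_2 + 6  [with X_3=66, X_2=8]  = 228.
Change = 15 − 228 = -213.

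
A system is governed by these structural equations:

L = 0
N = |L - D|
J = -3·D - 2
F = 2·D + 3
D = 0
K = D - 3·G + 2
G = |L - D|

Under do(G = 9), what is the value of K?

-25

The intervention breaks the incoming arrows to G: G = |L - D| no longer applies, and G = 9.
K = D - 3·G + 2  [with D=0, G=9]  = -25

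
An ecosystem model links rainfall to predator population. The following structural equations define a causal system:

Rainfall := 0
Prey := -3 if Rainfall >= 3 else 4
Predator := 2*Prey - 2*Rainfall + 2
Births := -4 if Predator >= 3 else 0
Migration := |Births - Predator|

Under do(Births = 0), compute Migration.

Intervening sets Births = 0 and removes its equation (Births := -4 if Predator >= 3 else 0).
Prey = -3 if Rainfall >= 3 else 4  [with Rainfall=0]  = 4
Predator = 2*Prey - 2*Rainfall + 2  [with Prey=4, Rainfall=0]  = 10
Migration = |Births - Predator|  [with Births=0, Predator=10]  = 10

10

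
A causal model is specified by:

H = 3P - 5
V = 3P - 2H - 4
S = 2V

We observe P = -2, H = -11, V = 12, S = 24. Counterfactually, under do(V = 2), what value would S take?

4

The intervention breaks the incoming arrows to V: V = 3P - 2H - 4 no longer applies, and V = 2.
S = 2V  [with V=2]  = 4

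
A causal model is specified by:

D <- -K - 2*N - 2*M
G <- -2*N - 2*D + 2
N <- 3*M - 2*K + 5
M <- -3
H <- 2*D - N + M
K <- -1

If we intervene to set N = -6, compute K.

-1

Under do(N=-6), the mechanism N <- 3*M - 2*K + 5 is discarded; N is fixed at -6.
K is not downstream of the intervention, so its value is determined by the original equations.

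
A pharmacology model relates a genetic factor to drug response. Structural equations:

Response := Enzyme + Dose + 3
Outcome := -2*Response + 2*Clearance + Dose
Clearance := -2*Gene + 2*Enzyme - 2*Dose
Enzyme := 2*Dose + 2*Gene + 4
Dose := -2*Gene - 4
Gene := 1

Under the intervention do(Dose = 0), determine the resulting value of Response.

9

Under do(Dose=0), the mechanism Dose := -2*Gene - 4 is discarded; Dose is fixed at 0.
Enzyme = 2*Dose + 2*Gene + 4  [with Dose=0, Gene=1]  = 6
Response = Enzyme + Dose + 3  [with Enzyme=6, Dose=0]  = 9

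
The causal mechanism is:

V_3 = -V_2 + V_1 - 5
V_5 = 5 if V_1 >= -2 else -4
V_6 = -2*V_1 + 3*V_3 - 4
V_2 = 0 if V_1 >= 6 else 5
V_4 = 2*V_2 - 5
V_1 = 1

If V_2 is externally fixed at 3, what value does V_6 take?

-27

Under do(V_2=3), the mechanism V_2 = 0 if V_1 >= 6 else 5 is discarded; V_2 is fixed at 3.
V_3 = -V_2 + V_1 - 5  [with V_2=3, V_1=1]  = -7
V_6 = -2*V_1 + 3*V_3 - 4  [with V_1=1, V_3=-7]  = -27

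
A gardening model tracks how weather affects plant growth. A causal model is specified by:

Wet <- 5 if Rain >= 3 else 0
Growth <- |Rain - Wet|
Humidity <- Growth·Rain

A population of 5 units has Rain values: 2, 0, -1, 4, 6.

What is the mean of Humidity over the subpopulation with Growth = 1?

3

Conditioning on Growth=1 selects the 3 unit(s) with Rain ∈ {-1, 4, 6}. Their Humidity values: -1, 4, 6. Mean = 3.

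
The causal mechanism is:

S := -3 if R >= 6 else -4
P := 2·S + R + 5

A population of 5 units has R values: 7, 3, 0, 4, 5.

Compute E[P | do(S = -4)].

0.8

Every unit gets S=-4 under the intervention. P values become 4, 0, -3, 1, 2; E[P|do(S=-4)] = 0.8.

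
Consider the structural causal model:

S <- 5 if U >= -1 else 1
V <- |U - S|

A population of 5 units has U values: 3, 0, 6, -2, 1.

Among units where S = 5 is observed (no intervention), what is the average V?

3

Observing S=5 restricts to units where S's equation naturally yields 5: U ∈ {3, 0, 6, 1}. In that subpopulation V = 2, 5, 1, 4, mean 3.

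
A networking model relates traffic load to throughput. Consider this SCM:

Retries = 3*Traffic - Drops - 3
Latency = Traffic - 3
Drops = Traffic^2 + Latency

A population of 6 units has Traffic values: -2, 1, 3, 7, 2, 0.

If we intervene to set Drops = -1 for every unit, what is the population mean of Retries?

3.5

Under do(Drops=-1), Drops's equation is replaced by Drops=-1 for every unit. Per-unit Retries: -8, 1, 7, 19, 4, -2. Mean = 3.5.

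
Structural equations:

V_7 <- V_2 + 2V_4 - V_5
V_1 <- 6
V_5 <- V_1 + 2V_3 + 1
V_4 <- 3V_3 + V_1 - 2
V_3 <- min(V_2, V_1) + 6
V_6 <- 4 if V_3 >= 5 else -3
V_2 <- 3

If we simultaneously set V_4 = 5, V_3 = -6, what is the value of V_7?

18

The joint intervention fixes V_4 = 5, V_3 = -6, removing each variable's own equation.
V_5 = V_1 + 2V_3 + 1  [with V_1=6, V_3=-6]  = -5
V_7 = V_2 + 2V_4 - V_5  [with V_2=3, V_4=5, V_5=-5]  = 18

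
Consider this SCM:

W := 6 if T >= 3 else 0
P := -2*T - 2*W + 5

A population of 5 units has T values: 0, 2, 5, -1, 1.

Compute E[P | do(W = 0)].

2.2

do(W=0) breaks W's dependence on T. With W=0 fixed, P across the units is 5, 1, -5, 7, 3, mean 2.2.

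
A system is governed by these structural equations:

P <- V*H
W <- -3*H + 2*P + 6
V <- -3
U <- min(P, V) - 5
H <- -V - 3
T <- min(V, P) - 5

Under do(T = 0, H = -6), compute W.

60

Setting T = 0, H = -6 by intervention discards those variables' equations.
P = V*H  [with V=-3, H=-6]  = 18
W = -3*H + 2*P + 6  [with H=-6, P=18]  = 60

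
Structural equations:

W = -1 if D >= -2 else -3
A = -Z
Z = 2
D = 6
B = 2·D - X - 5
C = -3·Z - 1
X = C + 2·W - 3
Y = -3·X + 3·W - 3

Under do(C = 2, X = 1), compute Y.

Under do(C = 2, X = 1), each intervened variable's structural equation is replaced by its fixed value.
W = -1 if D >= -2 else -3  [with D=6]  = -1
Y = -3·X + 3·W - 3  [with X=1, W=-1]  = -9

-9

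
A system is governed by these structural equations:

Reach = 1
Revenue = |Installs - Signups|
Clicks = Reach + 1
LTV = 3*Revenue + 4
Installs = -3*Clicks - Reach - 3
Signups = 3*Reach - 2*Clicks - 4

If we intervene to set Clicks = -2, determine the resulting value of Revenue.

1

do(Clicks=-2) replaces the equation Clicks = Reach + 1 with the constant Clicks = -2.
Installs = -3*Clicks - Reach - 3  [with Clicks=-2, Reach=1]  = 2
Signups = 3*Reach - 2*Clicks - 4  [with Reach=1, Clicks=-2]  = 3
Revenue = |Installs - Signups|  [with Installs=2, Signups=3]  = 1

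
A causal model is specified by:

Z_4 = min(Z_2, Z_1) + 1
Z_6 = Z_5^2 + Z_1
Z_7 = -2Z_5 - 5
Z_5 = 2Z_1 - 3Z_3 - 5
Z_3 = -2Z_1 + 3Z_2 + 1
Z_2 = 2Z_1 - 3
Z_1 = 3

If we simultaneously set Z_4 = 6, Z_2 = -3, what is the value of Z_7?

-91

Under do(Z_4 = 6, Z_2 = -3), each intervened variable's structural equation is replaced by its fixed value.
Z_3 = -2Z_1 + 3Z_2 + 1  [with Z_1=3, Z_2=-3]  = -14
Z_5 = 2Z_1 - 3Z_3 - 5  [with Z_1=3, Z_3=-14]  = 43
Z_7 = -2Z_5 - 5  [with Z_5=43]  = -91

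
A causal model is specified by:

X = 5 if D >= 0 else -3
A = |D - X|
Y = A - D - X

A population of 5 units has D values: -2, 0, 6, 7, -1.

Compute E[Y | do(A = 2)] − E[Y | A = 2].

The intervention sets A=2 in all 5 units regardless of D. Recomputing Y per unit gives 7, -3, -9, -10, 6; average -1.8.
Observing A=2 restricts to units where A's equation naturally yields 2: D ∈ {7, -1}. In that subpopulation Y = -10, 6, mean -2.
Difference = -1.8 − (-2) = 0.2.

0.2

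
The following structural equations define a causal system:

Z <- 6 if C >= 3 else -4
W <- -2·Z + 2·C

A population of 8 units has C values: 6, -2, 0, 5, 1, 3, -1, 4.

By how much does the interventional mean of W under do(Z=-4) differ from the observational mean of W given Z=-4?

Under do(Z=-4), Z's equation is replaced by Z=-4 for every unit. Per-unit W: 20, 4, 8, 18, 10, 14, 6, 16. Mean = 12.
E[W|Z=-4] averages over only the 4 units with Z=-4 (C = -2, 0, 1, -1): W = 4, 8, 10, 6, mean 7.
Difference = 12 − 7 = 5.

5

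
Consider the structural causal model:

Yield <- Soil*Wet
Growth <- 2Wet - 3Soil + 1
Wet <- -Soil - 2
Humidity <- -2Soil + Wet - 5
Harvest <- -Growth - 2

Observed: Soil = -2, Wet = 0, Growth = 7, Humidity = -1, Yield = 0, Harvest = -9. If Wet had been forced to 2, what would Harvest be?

-13

Under do(Wet=2), the mechanism Wet <- -Soil - 2 is discarded; Wet is fixed at 2.
Growth = 2Wet - 3Soil + 1  [with Wet=2, Soil=-2]  = 11
Harvest = -Growth - 2  [with Growth=11]  = -13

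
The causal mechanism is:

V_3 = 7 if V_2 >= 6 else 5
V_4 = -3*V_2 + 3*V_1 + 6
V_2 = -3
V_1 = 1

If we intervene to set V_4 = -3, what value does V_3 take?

Under do(V_4=-3), the mechanism V_4 = -3*V_2 + 3*V_1 + 6 is discarded; V_4 is fixed at -3.
Since V_3 is not a descendant of the intervened variable, it is unaffected.
V_3 = 7 if V_2 >= 6 else 5  [with V_2=-3]  = 5

5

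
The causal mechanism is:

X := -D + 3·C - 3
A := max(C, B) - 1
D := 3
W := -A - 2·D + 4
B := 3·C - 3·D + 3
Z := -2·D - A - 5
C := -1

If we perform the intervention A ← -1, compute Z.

-10

Under do(A=-1), the mechanism A := max(C, B) - 1 is discarded; A is fixed at -1.
Z = -2·D - A - 5  [with D=3, A=-1]  = -10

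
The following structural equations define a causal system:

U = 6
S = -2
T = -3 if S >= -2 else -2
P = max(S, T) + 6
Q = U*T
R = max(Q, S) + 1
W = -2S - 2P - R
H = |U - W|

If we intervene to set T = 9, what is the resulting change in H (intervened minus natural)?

78

The intervention breaks the incoming arrows to T: T = -3 if S >= -2 else -2 no longer applies, and T = 9.
P = max(S, T) + 6  [with S=-2, T=9]  = 15
Q = U*T  [with U=6, T=9]  = 54
R = max(Q, S) + 1  [with Q=54, S=-2]  = 55
W = -2S - 2P - R  [with S=-2, P=15, R=55]  = -81
H = |U - W|  [with U=6, W=-81]  = 87
Without intervention: T = -3 if S >= -2 else -2  [with S=-2]  = -3; P = max(S, T) + 6  [with S=-2, T=-3]  = 4; Q = U*T  [with U=6, T=-3]  = -18; R = max(Q, S) + 1  [with Q=-18, S=-2]  = -1; W = -2S - 2P - R  [with S=-2, P=4, R=-1]  = -3; H = |U - W|  [with U=6, W=-3]  = 9.
Change = 87 − 9 = 78.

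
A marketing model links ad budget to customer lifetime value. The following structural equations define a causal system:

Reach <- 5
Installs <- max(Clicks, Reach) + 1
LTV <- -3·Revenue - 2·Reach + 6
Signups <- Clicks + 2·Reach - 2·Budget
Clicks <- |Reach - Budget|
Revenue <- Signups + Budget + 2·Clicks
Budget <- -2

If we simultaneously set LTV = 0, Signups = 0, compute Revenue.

Setting LTV = 0, Signups = 0 by intervention discards those variables' equations.
Clicks = |Reach - Budget|  [with Reach=5, Budget=-2]  = 7
Revenue = Signups + Budget + 2·Clicks  [with Signups=0, Budget=-2, Clicks=7]  = 12

12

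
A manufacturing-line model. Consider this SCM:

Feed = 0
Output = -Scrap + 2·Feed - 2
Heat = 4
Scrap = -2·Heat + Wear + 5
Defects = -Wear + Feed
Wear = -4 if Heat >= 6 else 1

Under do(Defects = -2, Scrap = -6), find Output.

4

The joint intervention fixes Defects = -2, Scrap = -6, removing each variable's own equation.
Output = -Scrap + 2·Feed - 2  [with Scrap=-6, Feed=0]  = 4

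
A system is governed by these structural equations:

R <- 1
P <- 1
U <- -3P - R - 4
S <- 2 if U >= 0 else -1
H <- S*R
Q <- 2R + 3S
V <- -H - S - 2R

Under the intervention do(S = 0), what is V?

The intervention breaks the incoming arrows to S: S <- 2 if U >= 0 else -1 no longer applies, and S = 0.
H = S*R  [with S=0, R=1]  = 0
V = -H - S - 2R  [with H=0, S=0, R=1]  = -2

-2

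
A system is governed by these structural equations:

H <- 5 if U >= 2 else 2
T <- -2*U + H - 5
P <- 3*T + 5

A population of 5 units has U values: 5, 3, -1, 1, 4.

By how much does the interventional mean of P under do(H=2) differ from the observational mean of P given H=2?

The intervention sets H=2 in all 5 units regardless of U. Recomputing P per unit gives -34, -22, 2, -10, -28; average -18.4.
E[P|H=2] averages over only the 2 units with H=2 (U = -1, 1): P = 2, -10, mean -4.
Difference = -18.4 − (-4) = -14.4.

-14.4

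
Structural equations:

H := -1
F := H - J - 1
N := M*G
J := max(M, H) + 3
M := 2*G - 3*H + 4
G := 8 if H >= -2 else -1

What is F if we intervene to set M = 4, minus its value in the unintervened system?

19

do(M=4) replaces the equation M := 2*G - 3*H + 4 with the constant M = 4.
J = max(M, H) + 3  [with M=4, H=-1]  = 7
F = H - J - 1  [with H=-1, J=7]  = -9
Without intervention: G = 8 if H >= -2 else -1  [with H=-1]  = 8; M = 2*G - 3*H + 4  [with G=8, H=-1]  = 23; J = max(M, H) + 3  [with M=23, H=-1]  = 26; F = H - J - 1  [with H=-1, J=26]  = -28.
Change = -9 − (-28) = 19.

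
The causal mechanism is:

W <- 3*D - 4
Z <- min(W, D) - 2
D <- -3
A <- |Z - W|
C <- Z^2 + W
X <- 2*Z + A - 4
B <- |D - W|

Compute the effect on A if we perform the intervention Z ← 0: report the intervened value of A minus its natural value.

11

The intervention breaks the incoming arrows to Z: Z <- min(W, D) - 2 no longer applies, and Z = 0.
W = 3*D - 4  [with D=-3]  = -13
A = |Z - W|  [with Z=0, W=-13]  = 13
Without intervention: W = 3*D - 4  [with D=-3]  = -13; Z = min(W, D) - 2  [with W=-13, D=-3]  = -15; A = |Z - W|  [with Z=-15, W=-13]  = 2.
Change = 13 − 2 = 11.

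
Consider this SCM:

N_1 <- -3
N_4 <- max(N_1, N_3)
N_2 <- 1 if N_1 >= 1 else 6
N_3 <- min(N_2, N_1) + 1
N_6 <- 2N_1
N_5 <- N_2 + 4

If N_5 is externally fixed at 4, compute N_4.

-2

The intervention breaks the incoming arrows to N_5: N_5 <- N_2 + 4 no longer applies, and N_5 = 4.
Since N_4 is not a descendant of the intervened variable, it is unaffected.
N_2 = 1 if N_1 >= 1 else 6  [with N_1=-3]  = 6
N_3 = min(N_2, N_1) + 1  [with N_2=6, N_1=-3]  = -2
N_4 = max(N_1, N_3)  [with N_1=-3, N_3=-2]  = -2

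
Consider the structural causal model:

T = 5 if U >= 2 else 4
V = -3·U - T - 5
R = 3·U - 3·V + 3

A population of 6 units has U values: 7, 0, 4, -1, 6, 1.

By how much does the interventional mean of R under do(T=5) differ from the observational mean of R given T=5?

-34

Every unit gets T=5 under the intervention. R values become 117, 33, 81, 21, 105, 45; E[R|do(T=5)] = 67.
E[R|T=5] averages over only the 3 units with T=5 (U = 7, 4, 6): R = 117, 81, 105, mean 101.
Difference = 67 − 101 = -34.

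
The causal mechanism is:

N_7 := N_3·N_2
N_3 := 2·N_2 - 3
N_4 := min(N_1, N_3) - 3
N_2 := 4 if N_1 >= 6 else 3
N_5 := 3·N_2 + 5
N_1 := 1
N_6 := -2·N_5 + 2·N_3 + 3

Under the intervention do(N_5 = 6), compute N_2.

3

Under do(N_5=6), the mechanism N_5 := 3·N_2 + 5 is discarded; N_5 is fixed at 6.
No directed path runs from N_5 to N_2, so N_2 keeps its natural value.
N_2 = 4 if N_1 >= 6 else 3  [with N_1=1]  = 3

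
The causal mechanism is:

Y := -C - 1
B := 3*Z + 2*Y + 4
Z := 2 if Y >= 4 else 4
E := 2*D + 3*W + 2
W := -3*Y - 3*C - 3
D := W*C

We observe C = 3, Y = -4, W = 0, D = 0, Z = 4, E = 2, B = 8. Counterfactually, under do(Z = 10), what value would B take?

26

Under do(Z=10), the mechanism Z := 2 if Y >= 4 else 4 is discarded; Z is fixed at 10.
Y = -C - 1  [with C=3]  = -4
B = 3*Z + 2*Y + 4  [with Z=10, Y=-4]  = 26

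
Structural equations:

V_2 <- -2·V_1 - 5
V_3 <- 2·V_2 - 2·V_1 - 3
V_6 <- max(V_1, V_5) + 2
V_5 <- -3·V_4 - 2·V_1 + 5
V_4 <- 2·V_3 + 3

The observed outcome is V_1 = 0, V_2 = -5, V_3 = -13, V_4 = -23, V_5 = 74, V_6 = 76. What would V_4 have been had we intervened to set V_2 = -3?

-15

Under do(V_2=-3), the mechanism V_2 <- -2·V_1 - 5 is discarded; V_2 is fixed at -3.
V_3 = 2·V_2 - 2·V_1 - 3  [with V_2=-3, V_1=0]  = -9
V_4 = 2·V_3 + 3  [with V_3=-9]  = -15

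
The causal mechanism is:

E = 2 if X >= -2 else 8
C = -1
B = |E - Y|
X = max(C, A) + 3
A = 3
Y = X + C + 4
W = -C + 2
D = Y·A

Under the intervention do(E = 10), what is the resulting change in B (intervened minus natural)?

Intervening sets E = 10 and removes its equation (E = 2 if X >= -2 else 8).
X = max(C, A) + 3  [with C=-1, A=3]  = 6
Y = X + C + 4  [with X=6, C=-1]  = 9
B = |E - Y|  [with E=10, Y=9]  = 1
Without intervention: X = max(C, A) + 3  [with C=-1, A=3]  = 6; Y = X + C + 4  [with X=6, C=-1]  = 9; E = 2 if X >= -2 else 8  [with X=6]  = 2; B = |E - Y|  [with E=2, Y=9]  = 7.
Change = 1 − 7 = -6.

-6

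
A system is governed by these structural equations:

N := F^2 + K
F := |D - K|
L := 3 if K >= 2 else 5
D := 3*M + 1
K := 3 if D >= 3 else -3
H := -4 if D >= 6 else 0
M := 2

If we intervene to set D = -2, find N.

Under do(D=-2), the mechanism D := 3*M + 1 is discarded; D is fixed at -2.
K = 3 if D >= 3 else -3  [with D=-2]  = -3
F = |D - K|  [with D=-2, K=-3]  = 1
N = F^2 + K  [with F=1, K=-3]  = -2

-2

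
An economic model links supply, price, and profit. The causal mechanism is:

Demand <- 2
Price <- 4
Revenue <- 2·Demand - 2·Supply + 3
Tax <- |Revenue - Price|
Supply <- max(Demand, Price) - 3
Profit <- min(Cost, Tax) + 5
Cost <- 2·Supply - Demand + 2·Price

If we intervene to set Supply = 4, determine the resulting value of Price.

Under do(Supply=4), the mechanism Supply <- max(Demand, Price) - 3 is discarded; Supply is fixed at 4.
Since Price is not a descendant of the intervened variable, it is unaffected.

4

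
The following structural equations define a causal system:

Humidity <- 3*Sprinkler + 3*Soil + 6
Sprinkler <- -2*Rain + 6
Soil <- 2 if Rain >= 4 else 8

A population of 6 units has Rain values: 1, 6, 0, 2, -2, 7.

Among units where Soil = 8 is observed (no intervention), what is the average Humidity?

Observing Soil=8 restricts to units where Soil's equation naturally yields 8: Rain ∈ {1, 0, 2, -2}. In that subpopulation Humidity = 42, 48, 36, 60, mean 46.5.

46.5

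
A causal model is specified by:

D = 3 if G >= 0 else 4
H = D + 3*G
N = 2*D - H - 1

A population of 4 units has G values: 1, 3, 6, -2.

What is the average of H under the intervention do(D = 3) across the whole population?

Every unit gets D=3 under the intervention. H values become 6, 12, 21, -3; E[H|do(D=3)] = 9.

9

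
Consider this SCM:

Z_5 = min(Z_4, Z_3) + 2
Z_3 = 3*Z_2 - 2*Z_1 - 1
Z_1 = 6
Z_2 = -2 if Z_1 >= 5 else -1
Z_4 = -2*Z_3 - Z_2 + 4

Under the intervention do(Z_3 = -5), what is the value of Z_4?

The intervention breaks the incoming arrows to Z_3: Z_3 = 3*Z_2 - 2*Z_1 - 1 no longer applies, and Z_3 = -5.
Z_2 = -2 if Z_1 >= 5 else -1  [with Z_1=6]  = -2
Z_4 = -2*Z_3 - Z_2 + 4  [with Z_3=-5, Z_2=-2]  = 16

16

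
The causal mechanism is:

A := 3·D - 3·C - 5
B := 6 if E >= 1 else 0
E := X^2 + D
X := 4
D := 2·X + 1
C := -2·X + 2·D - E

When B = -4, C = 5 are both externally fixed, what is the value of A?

7

Setting B = -4, C = 5 by intervention discards those variables' equations.
D = 2·X + 1  [with X=4]  = 9
A = 3·D - 3·C - 5  [with D=9, C=5]  = 7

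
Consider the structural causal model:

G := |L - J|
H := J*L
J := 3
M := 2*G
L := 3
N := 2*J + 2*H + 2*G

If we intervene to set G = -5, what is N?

14

Under do(G=-5), the mechanism G := |L - J| is discarded; G is fixed at -5.
H = J*L  [with J=3, L=3]  = 9
N = 2*J + 2*H + 2*G  [with J=3, H=9, G=-5]  = 14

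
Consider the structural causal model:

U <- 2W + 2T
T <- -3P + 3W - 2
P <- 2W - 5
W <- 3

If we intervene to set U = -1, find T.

4

Under do(U=-1), the mechanism U <- 2W + 2T is discarded; U is fixed at -1.
Since T is not a descendant of the intervened variable, it is unaffected.
P = 2W - 5  [with W=3]  = 1
T = -3P + 3W - 2  [with P=1, W=3]  = 4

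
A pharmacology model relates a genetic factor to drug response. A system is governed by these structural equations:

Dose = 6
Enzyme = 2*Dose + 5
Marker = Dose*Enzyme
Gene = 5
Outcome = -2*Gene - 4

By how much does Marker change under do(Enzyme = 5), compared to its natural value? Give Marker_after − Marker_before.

The intervention breaks the incoming arrows to Enzyme: Enzyme = 2*Dose + 5 no longer applies, and Enzyme = 5.
Marker = Dose*Enzyme  [with Dose=6, Enzyme=5]  = 30
Without intervention: Enzyme = 2*Dose + 5  [with Dose=6]  = 17; Marker = Dose*Enzyme  [with Dose=6, Enzyme=17]  = 102.
Change = 30 − 102 = -72.

-72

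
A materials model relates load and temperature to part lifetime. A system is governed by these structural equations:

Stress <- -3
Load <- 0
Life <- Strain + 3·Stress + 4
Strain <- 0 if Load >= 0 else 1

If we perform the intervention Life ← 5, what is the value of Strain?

Under do(Life=5), the mechanism Life <- Strain + 3·Stress + 4 is discarded; Life is fixed at 5.
Since Strain is not a descendant of the intervened variable, it is unaffected.
Strain = 0 if Load >= 0 else 1  [with Load=0]  = 0

0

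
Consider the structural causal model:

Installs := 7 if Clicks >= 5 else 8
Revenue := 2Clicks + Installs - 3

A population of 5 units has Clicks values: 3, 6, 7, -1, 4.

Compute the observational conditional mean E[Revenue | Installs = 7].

17

Observing Installs=7 restricts to units where Installs's equation naturally yields 7: Clicks ∈ {6, 7}. In that subpopulation Revenue = 16, 18, mean 17.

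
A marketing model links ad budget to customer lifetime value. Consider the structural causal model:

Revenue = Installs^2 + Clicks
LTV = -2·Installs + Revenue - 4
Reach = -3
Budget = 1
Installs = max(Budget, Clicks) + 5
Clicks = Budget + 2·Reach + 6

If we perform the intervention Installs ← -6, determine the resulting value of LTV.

Under do(Installs=-6), the mechanism Installs = max(Budget, Clicks) + 5 is discarded; Installs is fixed at -6.
Clicks = Budget + 2·Reach + 6  [with Budget=1, Reach=-3]  = 1
Revenue = Installs^2 + Clicks  [with Installs=-6, Clicks=1]  = 37
LTV = -2·Installs + Revenue - 4  [with Installs=-6, Revenue=37]  = 45

45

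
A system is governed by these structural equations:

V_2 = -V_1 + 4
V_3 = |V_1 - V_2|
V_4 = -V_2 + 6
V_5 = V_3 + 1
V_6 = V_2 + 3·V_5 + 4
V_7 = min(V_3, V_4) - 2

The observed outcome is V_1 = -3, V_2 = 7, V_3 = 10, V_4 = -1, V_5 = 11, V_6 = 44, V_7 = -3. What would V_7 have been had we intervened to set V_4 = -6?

The intervention breaks the incoming arrows to V_4: V_4 = -V_2 + 6 no longer applies, and V_4 = -6.
V_2 = -V_1 + 4  [with V_1=-3]  = 7
V_3 = |V_1 - V_2|  [with V_1=-3, V_2=7]  = 10
V_7 = min(V_3, V_4) - 2  [with V_3=10, V_4=-6]  = -8

-8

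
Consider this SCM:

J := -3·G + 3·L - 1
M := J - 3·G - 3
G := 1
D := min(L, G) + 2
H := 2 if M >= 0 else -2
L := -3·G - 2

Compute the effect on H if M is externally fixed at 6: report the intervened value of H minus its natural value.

The intervention breaks the incoming arrows to M: M := J - 3·G - 3 no longer applies, and M = 6.
H = 2 if M >= 0 else -2  [with M=6]  = 2
Without intervention: L = -3·G - 2  [with G=1]  = -5; J = -3·G + 3·L - 1  [with G=1, L=-5]  = -19; M = J - 3·G - 3  [with J=-19, G=1]  = -25; H = 2 if M >= 0 else -2  [with M=-25]  = -2.
Change = 2 − (-2) = 4.

4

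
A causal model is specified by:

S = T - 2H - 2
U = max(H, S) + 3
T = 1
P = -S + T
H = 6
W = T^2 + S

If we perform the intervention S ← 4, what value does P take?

The intervention breaks the incoming arrows to S: S = T - 2H - 2 no longer applies, and S = 4.
P = -S + T  [with S=4, T=1]  = -3

-3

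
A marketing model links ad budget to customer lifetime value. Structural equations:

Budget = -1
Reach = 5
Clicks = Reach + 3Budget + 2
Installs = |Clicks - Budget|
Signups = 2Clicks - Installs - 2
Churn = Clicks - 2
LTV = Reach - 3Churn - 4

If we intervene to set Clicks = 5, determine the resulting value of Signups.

do(Clicks=5) replaces the equation Clicks = Reach + 3Budget + 2 with the constant Clicks = 5.
Installs = |Clicks - Budget|  [with Clicks=5, Budget=-1]  = 6
Signups = 2Clicks - Installs - 2  [with Clicks=5, Installs=6]  = 2

2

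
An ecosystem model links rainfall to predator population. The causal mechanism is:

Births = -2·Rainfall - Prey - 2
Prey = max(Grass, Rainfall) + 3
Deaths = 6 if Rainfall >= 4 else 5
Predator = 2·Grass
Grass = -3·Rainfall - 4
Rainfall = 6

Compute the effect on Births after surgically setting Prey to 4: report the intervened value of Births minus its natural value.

5

do(Prey=4) replaces the equation Prey = max(Grass, Rainfall) + 3 with the constant Prey = 4.
Births = -2·Rainfall - Prey - 2  [with Rainfall=6, Prey=4]  = -18
Without intervention: Grass = -3·Rainfall - 4  [with Rainfall=6]  = -22; Prey = max(Grass, Rainfall) + 3  [with Grass=-22, Rainfall=6]  = 9; Births = -2·Rainfall - Prey - 2  [with Rainfall=6, Prey=9]  = -23.
Change = -18 − (-23) = 5.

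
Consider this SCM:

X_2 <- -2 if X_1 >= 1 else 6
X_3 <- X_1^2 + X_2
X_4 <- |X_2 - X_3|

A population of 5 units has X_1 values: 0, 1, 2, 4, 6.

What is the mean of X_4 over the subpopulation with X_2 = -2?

Observing X_2=-2 restricts to units where X_2's equation naturally yields -2: X_1 ∈ {1, 2, 4, 6}. In that subpopulation X_4 = 1, 4, 16, 36, mean 14.25.

14.25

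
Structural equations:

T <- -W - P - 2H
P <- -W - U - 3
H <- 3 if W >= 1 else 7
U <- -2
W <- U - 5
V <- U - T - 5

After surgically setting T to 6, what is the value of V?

The intervention breaks the incoming arrows to T: T <- -W - P - 2H no longer applies, and T = 6.
V = U - T - 5  [with U=-2, T=6]  = -13

-13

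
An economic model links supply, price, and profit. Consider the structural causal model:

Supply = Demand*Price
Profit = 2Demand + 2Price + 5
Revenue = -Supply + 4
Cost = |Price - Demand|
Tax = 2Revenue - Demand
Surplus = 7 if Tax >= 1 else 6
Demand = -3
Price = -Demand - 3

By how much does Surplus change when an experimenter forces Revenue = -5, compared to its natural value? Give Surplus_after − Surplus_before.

do(Revenue=-5) replaces the equation Revenue = -Supply + 4 with the constant Revenue = -5.
Tax = 2Revenue - Demand  [with Revenue=-5, Demand=-3]  = -7
Surplus = 7 if Tax >= 1 else 6  [with Tax=-7]  = 6
Without intervention: Price = -Demand - 3  [with Demand=-3]  = 0; Supply = Demand*Price  [with Demand=-3, Price=0]  = 0; Revenue = -Supply + 4  [with Supply=0]  = 4; Tax = 2Revenue - Demand  [with Revenue=4, Demand=-3]  = 11; Surplus = 7 if Tax >= 1 else 6  [with Tax=11]  = 7.
Change = 6 − 7 = -1.

-1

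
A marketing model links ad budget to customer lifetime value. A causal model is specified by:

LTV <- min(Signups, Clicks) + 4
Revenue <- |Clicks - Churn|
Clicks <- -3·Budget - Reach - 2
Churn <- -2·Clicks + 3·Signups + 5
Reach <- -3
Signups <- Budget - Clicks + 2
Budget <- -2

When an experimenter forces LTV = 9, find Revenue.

Intervening sets LTV = 9 and removes its equation (LTV <- min(Signups, Clicks) + 4).
Since Revenue is not a descendant of the intervened variable, it is unaffected.
Clicks = -3·Budget - Reach - 2  [with Budget=-2, Reach=-3]  = 7
Signups = Budget - Clicks + 2  [with Budget=-2, Clicks=7]  = -7
Churn = -2·Clicks + 3·Signups + 5  [with Clicks=7, Signups=-7]  = -30
Revenue = |Clicks - Churn|  [with Clicks=7, Churn=-30]  = 37

37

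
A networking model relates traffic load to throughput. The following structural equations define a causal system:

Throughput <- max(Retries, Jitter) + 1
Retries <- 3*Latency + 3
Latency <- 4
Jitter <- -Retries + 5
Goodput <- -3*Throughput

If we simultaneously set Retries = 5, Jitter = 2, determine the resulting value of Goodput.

-18

Under do(Retries = 5, Jitter = 2), each intervened variable's structural equation is replaced by its fixed value.
Throughput = max(Retries, Jitter) + 1  [with Retries=5, Jitter=2]  = 6
Goodput = -3*Throughput  [with Throughput=6]  = -18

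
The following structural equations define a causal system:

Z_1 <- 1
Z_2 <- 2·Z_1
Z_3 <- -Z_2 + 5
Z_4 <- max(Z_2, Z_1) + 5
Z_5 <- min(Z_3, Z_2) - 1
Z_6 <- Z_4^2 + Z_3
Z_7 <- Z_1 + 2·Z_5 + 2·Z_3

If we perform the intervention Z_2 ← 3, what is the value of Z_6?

Under do(Z_2=3), the mechanism Z_2 <- 2·Z_1 is discarded; Z_2 is fixed at 3.
Z_3 = -Z_2 + 5  [with Z_2=3]  = 2
Z_4 = max(Z_2, Z_1) + 5  [with Z_2=3, Z_1=1]  = 8
Z_6 = Z_4^2 + Z_3  [with Z_4=8, Z_3=2]  = 66

66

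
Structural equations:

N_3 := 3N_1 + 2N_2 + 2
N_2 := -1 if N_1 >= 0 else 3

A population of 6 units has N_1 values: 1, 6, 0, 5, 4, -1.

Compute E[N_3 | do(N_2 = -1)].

7.5

Every unit gets N_2=-1 under the intervention. N_3 values become 3, 18, 0, 15, 12, -3; E[N_3|do(N_2=-1)] = 7.5.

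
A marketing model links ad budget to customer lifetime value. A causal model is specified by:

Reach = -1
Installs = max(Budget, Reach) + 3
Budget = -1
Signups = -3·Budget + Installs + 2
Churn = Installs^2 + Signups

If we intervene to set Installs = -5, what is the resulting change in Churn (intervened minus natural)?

14

do(Installs=-5) replaces the equation Installs = max(Budget, Reach) + 3 with the constant Installs = -5.
Signups = -3·Budget + Installs + 2  [with Budget=-1, Installs=-5]  = 0
Churn = Installs^2 + Signups  [with Installs=-5, Signups=0]  = 25
Without intervention: Installs = max(Budget, Reach) + 3  [with Budget=-1, Reach=-1]  = 2; Signups = -3·Budget + Installs + 2  [with Budget=-1, Installs=2]  = 7; Churn = Installs^2 + Signups  [with Installs=2, Signups=7]  = 11.
Change = 25 − 11 = 14.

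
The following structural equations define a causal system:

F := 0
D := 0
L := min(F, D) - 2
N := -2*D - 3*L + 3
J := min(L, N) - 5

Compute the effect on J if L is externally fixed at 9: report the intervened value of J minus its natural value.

-22

do(L=9) replaces the equation L := min(F, D) - 2 with the constant L = 9.
N = -2*D - 3*L + 3  [with D=0, L=9]  = -24
J = min(L, N) - 5  [with L=9, N=-24]  = -29
Without intervention: L = min(F, D) - 2  [with F=0, D=0]  = -2; N = -2*D - 3*L + 3  [with D=0, L=-2]  = 9; J = min(L, N) - 5  [with L=-2, N=9]  = -7.
Change = -29 − (-7) = -22.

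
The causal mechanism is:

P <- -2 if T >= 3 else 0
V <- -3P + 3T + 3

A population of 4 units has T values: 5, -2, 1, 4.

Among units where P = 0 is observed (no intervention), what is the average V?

1.5

E[V|P=0] averages over only the 2 units with P=0 (T = -2, 1): V = -3, 6, mean 1.5.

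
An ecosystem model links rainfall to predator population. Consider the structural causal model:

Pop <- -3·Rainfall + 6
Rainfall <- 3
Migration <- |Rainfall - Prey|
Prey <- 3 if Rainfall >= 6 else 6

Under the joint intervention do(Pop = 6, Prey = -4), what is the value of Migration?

Setting Pop = 6, Prey = -4 by intervention discards those variables' equations.
Migration = |Rainfall - Prey|  [with Rainfall=3, Prey=-4]  = 7

7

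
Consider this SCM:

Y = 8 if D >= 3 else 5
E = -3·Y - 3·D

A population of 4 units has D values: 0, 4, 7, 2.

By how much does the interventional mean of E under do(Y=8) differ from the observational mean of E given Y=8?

6.75

do(Y=8) breaks Y's dependence on D. With Y=8 fixed, E across the units is -24, -36, -45, -30, mean -33.75.
E[E|Y=8] averages over only the 2 units with Y=8 (D = 4, 7): E = -36, -45, mean -40.5.
Difference = -33.75 − (-40.5) = 6.75.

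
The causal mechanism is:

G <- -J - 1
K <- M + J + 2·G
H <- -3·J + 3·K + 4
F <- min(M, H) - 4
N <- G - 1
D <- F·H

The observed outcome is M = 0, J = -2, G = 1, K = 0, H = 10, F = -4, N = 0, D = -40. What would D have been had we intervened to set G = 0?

The intervention breaks the incoming arrows to G: G <- -J - 1 no longer applies, and G = 0.
K = M + J + 2·G  [with M=0, J=-2, G=0]  = -2
H = -3·J + 3·K + 4  [with J=-2, K=-2]  = 4
F = min(M, H) - 4  [with M=0, H=4]  = -4
D = F·H  [with F=-4, H=4]  = -16

-16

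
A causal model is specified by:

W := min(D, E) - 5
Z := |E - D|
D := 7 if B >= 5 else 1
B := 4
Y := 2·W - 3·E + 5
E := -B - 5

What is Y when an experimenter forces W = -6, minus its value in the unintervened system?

16

Under do(W=-6), the mechanism W := min(D, E) - 5 is discarded; W is fixed at -6.
E = -B - 5  [with B=4]  = -9
Y = 2·W - 3·E + 5  [with W=-6, E=-9]  = 20
Without intervention: D = 7 if B >= 5 else 1  [with B=4]  = 1; E = -B - 5  [with B=4]  = -9; W = min(D, E) - 5  [with D=1, E=-9]  = -14; Y = 2·W - 3·E + 5  [with W=-14, E=-9]  = 4.
Change = 20 − 4 = 16.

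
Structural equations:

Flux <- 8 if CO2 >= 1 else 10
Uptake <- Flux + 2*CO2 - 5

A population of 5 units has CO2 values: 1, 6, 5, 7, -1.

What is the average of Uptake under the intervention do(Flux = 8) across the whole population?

10.2

Every unit gets Flux=8 under the intervention. Uptake values become 5, 15, 13, 17, 1; E[Uptake|do(Flux=8)] = 10.2.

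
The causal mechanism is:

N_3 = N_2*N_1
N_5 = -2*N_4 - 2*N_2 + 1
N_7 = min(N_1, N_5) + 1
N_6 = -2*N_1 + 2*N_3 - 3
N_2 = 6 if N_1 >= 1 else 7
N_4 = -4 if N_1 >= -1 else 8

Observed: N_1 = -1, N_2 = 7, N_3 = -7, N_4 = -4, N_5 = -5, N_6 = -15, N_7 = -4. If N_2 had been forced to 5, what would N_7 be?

Under do(N_2=5), the mechanism N_2 = 6 if N_1 >= 1 else 7 is discarded; N_2 is fixed at 5.
N_4 = -4 if N_1 >= -1 else 8  [with N_1=-1]  = -4
N_5 = -2*N_4 - 2*N_2 + 1  [with N_4=-4, N_2=5]  = -1
N_7 = min(N_1, N_5) + 1  [with N_1=-1, N_5=-1]  = 0

0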